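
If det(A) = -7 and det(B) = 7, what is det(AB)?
-49

Use the multiplicative property of determinants: det(AB) = det(A)*det(B).
det(AB) = (-7)*(7) = -49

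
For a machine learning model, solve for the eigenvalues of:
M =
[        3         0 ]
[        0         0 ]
λ = 0, 3

Solve det(M - λI) = 0. For a 2×2 matrix the characteristic equation is λ² - (trace)λ + det = 0.
trace(M) = a + d = 3 + 0 = 3.
det(M) = a*d - b*c = (3)*(0) - (0)*(0) = 0 - 0 = 0.
Characteristic equation: λ² - (3)λ + (0) = 0.
Discriminant = (3)² - 4*(0) = 9 - 0 = 9.
λ = (3 ± √9) / 2 = (3 ± 3) / 2 = 0, 3.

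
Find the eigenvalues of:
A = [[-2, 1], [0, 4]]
λ = -2, 4

Solve det(A - λI) = 0. For a 2×2 matrix this is λ² - (trace)λ + det = 0.
trace(A) = -2 + 4 = 2.
det(A) = (-2)*(4) - (1)*(0) = -8 - 0 = -8.
Characteristic equation: λ² - (2)λ + (-8) = 0.
Discriminant: (2)² - 4*(-8) = 4 + 32 = 36.
Roots: λ = (2 ± √36) / 2 = -2, 4.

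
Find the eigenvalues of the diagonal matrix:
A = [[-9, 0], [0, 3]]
λ₁ = -9, λ₂ = 3

The characteristic polynomial of A is det(A - λI) = (-9 - λ)(3 - λ) = 0.
The roots are λ = -9 and λ = 3, so the eigenvalues are the diagonal entries.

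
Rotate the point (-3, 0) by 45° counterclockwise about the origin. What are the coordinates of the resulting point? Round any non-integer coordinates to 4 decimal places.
(-2.1213, -2.1213)

Rotation matrix R(θ) = [[cos θ, -sin θ], [sin θ, cos θ]]; for θ = 45°:
R = [[√2/2, -√2/2], [√2/2, √2/2]]
Result: R × [-3, 0]ᵀ = [√2/2·-3 + (-√2/2)·0, √2/2·-3 + (√2/2)·0]ᵀ = (-2.1213, -2.1213)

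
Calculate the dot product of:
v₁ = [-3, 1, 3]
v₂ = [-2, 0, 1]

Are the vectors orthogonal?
9, No

The dot product is the sum of products of corresponding components.
v₁·v₂ = (-3)*(-2) + (1)*(0) + (3)*(1) = 6 + 0 + 3 = 9.
Two vectors are orthogonal iff their dot product is 0; here the dot product is 9, so the vectors are not orthogonal.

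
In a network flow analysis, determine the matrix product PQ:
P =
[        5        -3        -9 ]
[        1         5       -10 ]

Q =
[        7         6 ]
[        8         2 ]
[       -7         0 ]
PQ =
[       74        24 ]
[      117        16 ]

Matrix multiplication: (PQ)[i][j] = sum over k of P[i][k] * Q[k][j].
  (PQ)[0][0] = (5)*(7) + (-3)*(8) + (-9)*(-7) = 74
  (PQ)[0][1] = (5)*(6) + (-3)*(2) + (-9)*(0) = 24
  (PQ)[1][0] = (1)*(7) + (5)*(8) + (-10)*(-7) = 117
  (PQ)[1][1] = (1)*(6) + (5)*(2) + (-10)*(0) = 16
PQ =
[       74        24 ]
[      117        16 ]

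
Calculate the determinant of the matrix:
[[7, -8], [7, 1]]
63

For a 2×2 matrix [[a, b], [c, d]], det = ad - bc
det = (7)(1) - (-8)(7) = 7 - -56 = 63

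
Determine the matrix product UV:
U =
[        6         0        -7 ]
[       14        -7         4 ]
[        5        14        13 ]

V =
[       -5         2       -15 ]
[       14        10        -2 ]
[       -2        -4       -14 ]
UV =
[      -16        40         8 ]
[     -176       -58      -252 ]
[      145        98      -285 ]

Matrix multiplication: (UV)[i][j] = sum over k of U[i][k] * V[k][j].
  (UV)[0][0] = (6)*(-5) + (0)*(14) + (-7)*(-2) = -16
  (UV)[0][1] = (6)*(2) + (0)*(10) + (-7)*(-4) = 40
  (UV)[0][2] = (6)*(-15) + (0)*(-2) + (-7)*(-14) = 8
  (UV)[1][0] = (14)*(-5) + (-7)*(14) + (4)*(-2) = -176
  (UV)[1][1] = (14)*(2) + (-7)*(10) + (4)*(-4) = -58
  (UV)[1][2] = (14)*(-15) + (-7)*(-2) + (4)*(-14) = -252
  (UV)[2][0] = (5)*(-5) + (14)*(14) + (13)*(-2) = 145
  (UV)[2][1] = (5)*(2) + (14)*(10) + (13)*(-4) = 98
  (UV)[2][2] = (5)*(-15) + (14)*(-2) + (13)*(-14) = -285
UV =
[      -16        40         8 ]
[     -176       -58      -252 ]
[      145        98      -285 ]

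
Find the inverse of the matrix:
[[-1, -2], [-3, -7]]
[[-7, 2], [3, -1]]

For [[a,b],[c,d]], inverse = (1/det)·[[d,-b],[-c,a]]
det = -1·-7 - -2·-3 = 1
Inverse = (1/1)·[[-7, 2], [3, -1]]
        = [[-7, 2], [3, -1]]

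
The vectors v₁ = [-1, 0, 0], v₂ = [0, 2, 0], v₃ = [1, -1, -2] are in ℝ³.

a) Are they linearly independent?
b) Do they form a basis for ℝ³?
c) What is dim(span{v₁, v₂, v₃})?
Yes independent, yes basis, dim = 3

Stack v₁, v₂, v₃ as rows of a 3×3 matrix.
[[-1, 0, 0]; [0, 2, 0]; [1, -1, -2]] is already lower triangular with nonzero diagonal entries (-1, 2, -2), so its determinant is the product of the diagonal entries, det = (-1)·(2)·(-2) = 4 ≠ 0, and the rows are linearly independent.
Three linearly independent vectors in ℝ³ form a basis for ℝ³, so dim(span{v₁,v₂,v₃}) = 3.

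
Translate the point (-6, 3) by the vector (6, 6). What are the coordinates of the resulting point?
(0, 9)

Translation by (6, 6):
x' = -6 + 6 = 0
y' = 3 + 6 = 9
Homogeneous matrix: [[1, 0, 6], [0, 1, 6], [0, 0, 1]]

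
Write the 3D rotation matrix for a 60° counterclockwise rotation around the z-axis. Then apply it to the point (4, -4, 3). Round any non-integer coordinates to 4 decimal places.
R = [[1/2, -√3/2, 0], [√3/2, 1/2, 0], [0, 0, 1]]; R·(4, -4, 3) = (5.4641, 1.4641, 3.0000)

Rotation matrix for 60° around z-axis:
cos(60°) = 1/2, sin(60°) = √3/2
R = [[1/2, -√3/2, 0], [√3/2, 1/2, 0], [0, 0, 1]]
Apply to (4, -4, 3): R·[4, -4, 3]ᵀ = (5.4641, 1.4641, 3.0000)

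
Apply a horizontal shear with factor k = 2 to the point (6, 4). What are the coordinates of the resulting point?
(14, 4)

Shear matrix for horizontal shear with factor k = 2:
[[1, 2], [0, 1]]
Result: (6, 4) → (14, 4)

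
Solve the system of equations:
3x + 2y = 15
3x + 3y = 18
x = 3, y = 3

Use elimination (row reduction):
Equation 1: 3x + 2y = 15.
Equation 2: 3x + 3y = 18.
Multiply Eq1 by 3 and Eq2 by 3: 9x + 6y = 45;  9x + 9y = 54.
Subtract: (3)y = 9, so y = 3.
Back-substitute into Eq1: 3x + 2*(3) = 15, so x = 3.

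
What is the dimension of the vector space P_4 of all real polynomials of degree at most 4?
Dimension = 5

A polynomial of degree at most 4 can be written as a₀ + a₁x + a₂x² + … + a_4x^4, with 5 free coefficients a₀, …, a_4.
The set {1, x, x², …, x^4} is a basis: it spans P_4 (every such polynomial is a linear combination of these) and is linearly independent (a polynomial is zero iff all its coefficients are zero).
Therefore dim(P_4) = 4 + 1 = 5.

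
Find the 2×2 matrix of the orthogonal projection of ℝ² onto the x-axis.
[[1, 0], [0, 0]]

The orthogonal projection onto the line spanned by a nonzero vector u = (a, b) has matrix P = (u uᵀ) / (uᵀ u) = (1/(a² + b²)) · [[a², ab], [ab, b²]].
Here u = (1, 0), so a² + b² = 1 + 0 = 1.
P = (1/1) · [[1, 0], [0, 0]] = [[1, 0], [0, 0]].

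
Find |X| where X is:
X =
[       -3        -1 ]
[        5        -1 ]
det(X) = 8

For a 2×2 matrix [[a, b], [c, d]], det = a*d - b*c.
det(X) = (-3)*(-1) - (-1)*(5) = 3 + 5 = 8.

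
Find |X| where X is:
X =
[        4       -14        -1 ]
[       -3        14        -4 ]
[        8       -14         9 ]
det(X) = 420

Expand along row 0 (cofactor expansion): det(X) = a*(e*i - f*h) - b*(d*i - f*g) + c*(d*h - e*g), where the 3×3 is [[a, b, c], [d, e, f], [g, h, i]].
Minor M_00 = (14)*(9) - (-4)*(-14) = 126 - 56 = 70.
Minor M_01 = (-3)*(9) - (-4)*(8) = -27 + 32 = 5.
Minor M_02 = (-3)*(-14) - (14)*(8) = 42 - 112 = -70.
det(X) = (4)*(70) - (-14)*(5) + (-1)*(-70) = 280 + 70 + 70 = 420.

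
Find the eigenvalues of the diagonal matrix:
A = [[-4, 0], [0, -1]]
λ₁ = -4, λ₂ = -1

The characteristic polynomial of A is det(A - λI) = (-4 - λ)(-1 - λ) = 0.
The roots are λ = -4 and λ = -1, so the eigenvalues are the diagonal entries.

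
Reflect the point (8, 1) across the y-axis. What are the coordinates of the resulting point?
(-8, 1)

Reflection across y-axis: (8, 1) → (-8, 1)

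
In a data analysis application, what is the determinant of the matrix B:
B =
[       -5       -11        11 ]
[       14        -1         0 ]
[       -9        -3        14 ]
det(B) = 1665

Expand along row 0 (cofactor expansion): det(B) = a*(e*i - f*h) - b*(d*i - f*g) + c*(d*h - e*g), where the 3×3 is [[a, b, c], [d, e, f], [g, h, i]].
Minor M_00 = (-1)*(14) - (0)*(-3) = -14 - 0 = -14.
Minor M_01 = (14)*(14) - (0)*(-9) = 196 - 0 = 196.
Minor M_02 = (14)*(-3) - (-1)*(-9) = -42 - 9 = -51.
det(B) = (-5)*(-14) - (-11)*(196) + (11)*(-51) = 70 + 2156 - 561 = 1665.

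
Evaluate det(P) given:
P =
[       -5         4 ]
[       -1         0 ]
det(P) = 4

For a 2×2 matrix [[a, b], [c, d]], det = a*d - b*c.
det(P) = (-5)*(0) - (4)*(-1) = 0 + 4 = 4.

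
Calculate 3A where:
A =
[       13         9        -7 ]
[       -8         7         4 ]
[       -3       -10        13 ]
3A =
[       39        27       -21 ]
[      -24        21        12 ]
[       -9       -30        39 ]

Scalar multiplication is elementwise: (3A)[i][j] = 3 * A[i][j].
  (3A)[0][0] = 3 * (13) = 39
  (3A)[0][1] = 3 * (9) = 27
  (3A)[0][2] = 3 * (-7) = -21
  (3A)[1][0] = 3 * (-8) = -24
  (3A)[1][1] = 3 * (7) = 21
  (3A)[1][2] = 3 * (4) = 12
  (3A)[2][0] = 3 * (-3) = -9
  (3A)[2][1] = 3 * (-10) = -30
  (3A)[2][2] = 3 * (13) = 39
3A =
[       39        27       -21 ]
[      -24        21        12 ]
[       -9       -30        39 ]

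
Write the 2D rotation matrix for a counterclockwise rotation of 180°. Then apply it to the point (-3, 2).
R = [[-1, 0], [0, -1]]; R·(-3, 2) = (3, -2)

Rotation matrix formula: R(θ) = [[cos θ, -sin θ], [sin θ, cos θ]]
For θ = 180°:
cos(180°) = -1
sin(180°) = 0
R = [[-1, 0], [0, -1]]
Apply to (-3, 2): [-1·-3 + (0)·2, 0·-3 + -1·2] = (3, -2)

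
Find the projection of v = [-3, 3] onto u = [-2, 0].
[-3, 0]

The projection of v onto u is proj_u(v) = ((v·u) / (u·u)) · u.
v·u = (-3)*(-2) + (3)*(0) = 6.
u·u = (-2)*(-2) + (0)*(0) = 4.
coefficient = 6 / 4 = 3/2.
proj_u(v) = 3/2 · [-2, 0] = [-3, 0].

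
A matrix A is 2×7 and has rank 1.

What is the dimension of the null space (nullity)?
6

The rank-nullity theorem for an m×n matrix states:
rank(A) + nullity(A) = n (the number of columns).
Here n = 7 and rank(A) = 1, so nullity(A) = 7 - 1 = 6.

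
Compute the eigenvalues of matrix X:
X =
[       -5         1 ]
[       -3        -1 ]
λ = -4, -2

Solve det(X - λI) = 0. For a 2×2 matrix the characteristic equation is λ² - (trace)λ + det = 0.
trace(X) = a + d = -5 - 1 = -6.
det(X) = a*d - b*c = (-5)*(-1) - (1)*(-3) = 5 + 3 = 8.
Characteristic equation: λ² - (-6)λ + (8) = 0.
Discriminant = (-6)² - 4*(8) = 36 - 32 = 4.
λ = (-6 ± √4) / 2 = (-6 ± 2) / 2 = -4, -2.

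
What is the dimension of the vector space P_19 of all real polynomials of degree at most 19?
Dimension = 20

A polynomial of degree at most 19 can be written as a₀ + a₁x + a₂x² + … + a_19x^19, with 20 free coefficients a₀, …, a_19.
The set {1, x, x², …, x^19} is a basis: it spans P_19 (every such polynomial is a linear combination of these) and is linearly independent (a polynomial is zero iff all its coefficients are zero).
Therefore dim(P_19) = 19 + 1 = 20.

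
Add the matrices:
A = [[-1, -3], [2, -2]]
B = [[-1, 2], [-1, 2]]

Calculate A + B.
[[-2, -1], [1, 0]]

Add corresponding elements:
(-1)+(-1)=-2
(-3)+(2)=-1
(2)+(-1)=1
(-2)+(2)=0
A + B = [[-2, -1], [1, 0]]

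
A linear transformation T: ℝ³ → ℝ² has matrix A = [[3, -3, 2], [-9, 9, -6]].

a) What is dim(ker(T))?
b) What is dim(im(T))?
dim(ker) = 2, dim(im) = 1

Observe that row 2 = -3 × row 1 (so the rows are linearly dependent).
Thus rank(A) = 1 (only one linearly independent row).
dim(im(T)) = rank(A) = 1.
By the rank-nullity theorem applied to T: ℝ³ → ℝ², rank(A) + nullity(A) = 3 (the domain dimension), so dim(ker(T)) = 3 - 1 = 2.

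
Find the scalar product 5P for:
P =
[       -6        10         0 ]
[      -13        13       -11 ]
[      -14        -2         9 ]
5P =
[      -30        50         0 ]
[      -65        65       -55 ]
[      -70       -10        45 ]

Scalar multiplication is elementwise: (5P)[i][j] = 5 * P[i][j].
  (5P)[0][0] = 5 * (-6) = -30
  (5P)[0][1] = 5 * (10) = 50
  (5P)[0][2] = 5 * (0) = 0
  (5P)[1][0] = 5 * (-13) = -65
  (5P)[1][1] = 5 * (13) = 65
  (5P)[1][2] = 5 * (-11) = -55
  (5P)[2][0] = 5 * (-14) = -70
  (5P)[2][1] = 5 * (-2) = -10
  (5P)[2][2] = 5 * (9) = 45
5P =
[      -30        50         0 ]
[      -65        65       -55 ]
[      -70       -10        45 ]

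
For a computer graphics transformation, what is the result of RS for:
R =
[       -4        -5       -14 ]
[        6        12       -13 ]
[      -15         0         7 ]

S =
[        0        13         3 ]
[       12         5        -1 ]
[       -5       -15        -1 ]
RS =
[       10       133         7 ]
[      209       333        19 ]
[      -35      -300       -52 ]

Matrix multiplication: (RS)[i][j] = sum over k of R[i][k] * S[k][j].
  (RS)[0][0] = (-4)*(0) + (-5)*(12) + (-14)*(-5) = 10
  (RS)[0][1] = (-4)*(13) + (-5)*(5) + (-14)*(-15) = 133
  (RS)[0][2] = (-4)*(3) + (-5)*(-1) + (-14)*(-1) = 7
  (RS)[1][0] = (6)*(0) + (12)*(12) + (-13)*(-5) = 209
  (RS)[1][1] = (6)*(13) + (12)*(5) + (-13)*(-15) = 333
  (RS)[1][2] = (6)*(3) + (12)*(-1) + (-13)*(-1) = 19
  (RS)[2][0] = (-15)*(0) + (0)*(12) + (7)*(-5) = -35
  (RS)[2][1] = (-15)*(13) + (0)*(5) + (7)*(-15) = -300
  (RS)[2][2] = (-15)*(3) + (0)*(-1) + (7)*(-1) = -52
RS =
[       10       133         7 ]
[      209       333        19 ]
[      -35      -300       -52 ]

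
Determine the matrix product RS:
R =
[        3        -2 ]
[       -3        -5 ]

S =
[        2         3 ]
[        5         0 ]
RS =
[       -4         9 ]
[      -31        -9 ]

Matrix multiplication: (RS)[i][j] = sum over k of R[i][k] * S[k][j].
  (RS)[0][0] = (3)*(2) + (-2)*(5) = -4
  (RS)[0][1] = (3)*(3) + (-2)*(0) = 9
  (RS)[1][0] = (-3)*(2) + (-5)*(5) = -31
  (RS)[1][1] = (-3)*(3) + (-5)*(0) = -9
RS =
[       -4         9 ]
[      -31        -9 ]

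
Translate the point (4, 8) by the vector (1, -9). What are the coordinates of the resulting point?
(5, -1)

Translation by (1, -9):
x' = 4 + 1 = 5
y' = 8 + -9 = -1
Homogeneous matrix: [[1, 0, 1], [0, 1, -9], [0, 0, 1]]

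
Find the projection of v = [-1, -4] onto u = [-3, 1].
[3/10, -1/10]

The projection of v onto u is proj_u(v) = ((v·u) / (u·u)) · u.
v·u = (-1)*(-3) + (-4)*(1) = -1.
u·u = (-3)*(-3) + (1)*(1) = 10.
coefficient = -1 / 10 = -1/10.
proj_u(v) = -1/10 · [-3, 1] = [3/10, -1/10].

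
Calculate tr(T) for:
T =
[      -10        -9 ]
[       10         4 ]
tr(T) = -10 + 4 = -6

The trace of a square matrix is the sum of its diagonal entries.
Diagonal entries of T: T[0][0] = -10, T[1][1] = 4.
tr(T) = -10 + 4 = -6.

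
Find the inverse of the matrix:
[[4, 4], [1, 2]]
[[1/2, -1], [-1/4, 1]]

For [[a,b],[c,d]], inverse = (1/det)·[[d,-b],[-c,a]]
det = 4·2 - 4·1 = 4
Inverse = (1/4)·[[2, -4], [-1, 4]]
        = [[1/2, -1], [-1/4, 1]]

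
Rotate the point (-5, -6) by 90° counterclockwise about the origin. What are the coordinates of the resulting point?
(6, -5)

Rotation matrix R(θ) = [[cos θ, -sin θ], [sin θ, cos θ]]; for θ = 90°:
R = [[0, -1], [1, 0]]
Result: R × [-5, -6]ᵀ = [0·-5 + (-1)·-6, 1·-5 + (0)·-6]ᵀ = (6, -5)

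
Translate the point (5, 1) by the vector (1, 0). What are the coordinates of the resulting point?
(6, 1)

Translation by (1, 0):
x' = 5 + 1 = 6
y' = 1 + 0 = 1
Homogeneous matrix: [[1, 0, 1], [0, 1, 0], [0, 0, 1]]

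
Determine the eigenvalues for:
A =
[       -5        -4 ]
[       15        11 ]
λ = 1, 5

Solve det(A - λI) = 0. For a 2×2 matrix the characteristic equation is λ² - (trace)λ + det = 0.
trace(A) = a + d = -5 + 11 = 6.
det(A) = a*d - b*c = (-5)*(11) - (-4)*(15) = -55 + 60 = 5.
Characteristic equation: λ² - (6)λ + (5) = 0.
Discriminant = (6)² - 4*(5) = 36 - 20 = 16.
λ = (6 ± √16) / 2 = (6 ± 4) / 2 = 1, 5.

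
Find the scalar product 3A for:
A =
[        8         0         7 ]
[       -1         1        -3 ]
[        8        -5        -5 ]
3A =
[       24         0        21 ]
[       -3         3        -9 ]
[       24       -15       -15 ]

Scalar multiplication is elementwise: (3A)[i][j] = 3 * A[i][j].
  (3A)[0][0] = 3 * (8) = 24
  (3A)[0][1] = 3 * (0) = 0
  (3A)[0][2] = 3 * (7) = 21
  (3A)[1][0] = 3 * (-1) = -3
  (3A)[1][1] = 3 * (1) = 3
  (3A)[1][2] = 3 * (-3) = -9
  (3A)[2][0] = 3 * (8) = 24
  (3A)[2][1] = 3 * (-5) = -15
  (3A)[2][2] = 3 * (-5) = -15
3A =
[       24         0        21 ]
[       -3         3        -9 ]
[       24       -15       -15 ]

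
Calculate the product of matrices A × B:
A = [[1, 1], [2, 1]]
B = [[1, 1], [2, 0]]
[[3, 1], [4, 2]]

Matrix multiplication:
C[0][0] = 1×1 + 1×2 = 3
C[0][1] = 1×1 + 1×0 = 1
C[1][0] = 2×1 + 1×2 = 4
C[1][1] = 2×1 + 1×0 = 2
Result: [[3, 1], [4, 2]]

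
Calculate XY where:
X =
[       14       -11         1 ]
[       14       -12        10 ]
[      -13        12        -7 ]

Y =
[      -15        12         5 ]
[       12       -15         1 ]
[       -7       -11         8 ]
XY =
[     -349       322        67 ]
[     -424       238       138 ]
[      388      -259      -109 ]

Matrix multiplication: (XY)[i][j] = sum over k of X[i][k] * Y[k][j].
  (XY)[0][0] = (14)*(-15) + (-11)*(12) + (1)*(-7) = -349
  (XY)[0][1] = (14)*(12) + (-11)*(-15) + (1)*(-11) = 322
  (XY)[0][2] = (14)*(5) + (-11)*(1) + (1)*(8) = 67
  (XY)[1][0] = (14)*(-15) + (-12)*(12) + (10)*(-7) = -424
  (XY)[1][1] = (14)*(12) + (-12)*(-15) + (10)*(-11) = 238
  (XY)[1][2] = (14)*(5) + (-12)*(1) + (10)*(8) = 138
  (XY)[2][0] = (-13)*(-15) + (12)*(12) + (-7)*(-7) = 388
  (XY)[2][1] = (-13)*(12) + (12)*(-15) + (-7)*(-11) = -259
  (XY)[2][2] = (-13)*(5) + (12)*(1) + (-7)*(8) = -109
XY =
[     -349       322        67 ]
[     -424       238       138 ]
[      388      -259      -109 ]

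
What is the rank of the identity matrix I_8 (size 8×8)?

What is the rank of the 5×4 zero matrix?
rank(I_8) = 8, rank(0) = 0

The identity I_8 has 8 columns that are the standard basis vectors e_1, …, e_8. These are linearly independent, so all 8 columns are pivots and rank(I_8) = 8.
The 5×4 zero matrix has every entry zero, so every row is the zero row and there are no pivots; rank(0) = 0.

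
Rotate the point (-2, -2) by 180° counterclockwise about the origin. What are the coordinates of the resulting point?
(2, 2)

Rotation matrix R(θ) = [[cos θ, -sin θ], [sin θ, cos θ]]; for θ = 180°:
R = [[-1, 0], [0, -1]]
Result: R × [-2, -2]ᵀ = [-1·-2 + (0)·-2, 0·-2 + (-1)·-2]ᵀ = (2, 2)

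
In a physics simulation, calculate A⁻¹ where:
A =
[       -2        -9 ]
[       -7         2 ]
det(A) = -67
A⁻¹ =
[    -2/67     -9/67 ]
[    -7/67      2/67 ]

For a 2×2 matrix A = [[a, b], [c, d]] with det(A) ≠ 0, A⁻¹ = (1/det(A)) * [[d, -b], [-c, a]].
det(A) = (-2)*(2) - (-9)*(-7) = -4 - 63 = -67.
A⁻¹ = (1/-67) * [[2, 9], [7, -2]].
Dividing each entry by -67 and reducing:
A⁻¹ =
[    -2/67     -9/67 ]
[    -7/67      2/67 ]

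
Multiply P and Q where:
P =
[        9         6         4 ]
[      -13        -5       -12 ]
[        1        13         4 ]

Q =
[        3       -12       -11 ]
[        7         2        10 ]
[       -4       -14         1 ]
PQ =
[       53      -152       -35 ]
[      -26       314        81 ]
[       78       -42       123 ]

Matrix multiplication: (PQ)[i][j] = sum over k of P[i][k] * Q[k][j].
  (PQ)[0][0] = (9)*(3) + (6)*(7) + (4)*(-4) = 53
  (PQ)[0][1] = (9)*(-12) + (6)*(2) + (4)*(-14) = -152
  (PQ)[0][2] = (9)*(-11) + (6)*(10) + (4)*(1) = -35
  (PQ)[1][0] = (-13)*(3) + (-5)*(7) + (-12)*(-4) = -26
  (PQ)[1][1] = (-13)*(-12) + (-5)*(2) + (-12)*(-14) = 314
  (PQ)[1][2] = (-13)*(-11) + (-5)*(10) + (-12)*(1) = 81
  (PQ)[2][0] = (1)*(3) + (13)*(7) + (4)*(-4) = 78
  (PQ)[2][1] = (1)*(-12) + (13)*(2) + (4)*(-14) = -42
  (PQ)[2][2] = (1)*(-11) + (13)*(10) + (4)*(1) = 123
PQ =
[       53      -152       -35 ]
[      -26       314        81 ]
[       78       -42       123 ]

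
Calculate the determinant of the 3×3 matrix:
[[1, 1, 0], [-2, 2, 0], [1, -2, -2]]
-8

Expansion along first row:
det = 1·det([[2,0],[-2,-2]]) - 1·det([[-2,0],[1,-2]]) + 0·det([[-2,2],[1,-2]])
    = 1·(2·-2 - 0·-2) - 1·(-2·-2 - 0·1) + 0·(-2·-2 - 2·1)
    = 1·-4 - 1·4 + 0·2
    = -4 + -4 + 0 = -8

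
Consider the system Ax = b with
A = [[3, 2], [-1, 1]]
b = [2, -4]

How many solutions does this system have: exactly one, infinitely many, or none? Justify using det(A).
Exactly one solution

Compute det(A) = (3)*(1) - (2)*(-1) = 5.
Because det(A) ≠ 0, A is invertible and Ax = b has a unique solution for every b (here x = A⁻¹ b).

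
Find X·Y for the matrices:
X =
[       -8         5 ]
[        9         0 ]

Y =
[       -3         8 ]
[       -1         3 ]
XY =
[       19       -49 ]
[      -27        72 ]

Matrix multiplication: (XY)[i][j] = sum over k of X[i][k] * Y[k][j].
  (XY)[0][0] = (-8)*(-3) + (5)*(-1) = 19
  (XY)[0][1] = (-8)*(8) + (5)*(3) = -49
  (XY)[1][0] = (9)*(-3) + (0)*(-1) = -27
  (XY)[1][1] = (9)*(8) + (0)*(3) = 72
XY =
[       19       -49 ]
[      -27        72 ]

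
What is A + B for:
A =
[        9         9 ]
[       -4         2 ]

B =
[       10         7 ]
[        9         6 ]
A + B =
[       19        16 ]
[        5         8 ]

Matrix addition is elementwise: (A+B)[i][j] = A[i][j] + B[i][j].
  (A+B)[0][0] = (9) + (10) = 19
  (A+B)[0][1] = (9) + (7) = 16
  (A+B)[1][0] = (-4) + (9) = 5
  (A+B)[1][1] = (2) + (6) = 8
A + B =
[       19        16 ]
[        5         8 ]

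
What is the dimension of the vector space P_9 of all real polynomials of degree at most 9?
Dimension = 10

A polynomial of degree at most 9 can be written as a₀ + a₁x + a₂x² + … + a_9x^9, with 10 free coefficients a₀, …, a_9.
The set {1, x, x², …, x^9} is a basis: it spans P_9 (every such polynomial is a linear combination of these) and is linearly independent (a polynomial is zero iff all its coefficients are zero).
Therefore dim(P_9) = 9 + 1 = 10.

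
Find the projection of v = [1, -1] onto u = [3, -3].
[1, -1]

The projection of v onto u is proj_u(v) = ((v·u) / (u·u)) · u.
v·u = (1)*(3) + (-1)*(-3) = 6.
u·u = (3)*(3) + (-3)*(-3) = 18.
coefficient = 6 / 18 = 1/3.
proj_u(v) = 1/3 · [3, -3] = [1, -1].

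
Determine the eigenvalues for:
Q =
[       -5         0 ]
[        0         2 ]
λ = -5, 2

Solve det(Q - λI) = 0. For a 2×2 matrix the characteristic equation is λ² - (trace)λ + det = 0.
trace(Q) = a + d = -5 + 2 = -3.
det(Q) = a*d - b*c = (-5)*(2) - (0)*(0) = -10 - 0 = -10.
Characteristic equation: λ² - (-3)λ + (-10) = 0.
Discriminant = (-3)² - 4*(-10) = 9 + 40 = 49.
λ = (-3 ± √49) / 2 = (-3 ± 7) / 2 = -5, 2.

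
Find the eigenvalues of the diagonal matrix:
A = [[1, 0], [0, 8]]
λ₁ = 1, λ₂ = 8

The characteristic polynomial of A is det(A - λI) = (1 - λ)(8 - λ) = 0.
The roots are λ = 1 and λ = 8, so the eigenvalues are the diagonal entries.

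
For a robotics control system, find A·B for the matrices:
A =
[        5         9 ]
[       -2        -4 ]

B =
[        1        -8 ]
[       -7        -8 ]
AB =
[      -58      -112 ]
[       26        48 ]

Matrix multiplication: (AB)[i][j] = sum over k of A[i][k] * B[k][j].
  (AB)[0][0] = (5)*(1) + (9)*(-7) = -58
  (AB)[0][1] = (5)*(-8) + (9)*(-8) = -112
  (AB)[1][0] = (-2)*(1) + (-4)*(-7) = 26
  (AB)[1][1] = (-2)*(-8) + (-4)*(-8) = 48
AB =
[      -58      -112 ]
[       26        48 ]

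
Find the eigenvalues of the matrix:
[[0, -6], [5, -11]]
λ = -6 and λ = -5

Characteristic equation: det(A - λI) = 0
λ² - (trace)λ + (det) = 0
λ² - (-11)λ + (30) = 0
λ² + 11λ + 30 = 0
Solving: λ = -6, -5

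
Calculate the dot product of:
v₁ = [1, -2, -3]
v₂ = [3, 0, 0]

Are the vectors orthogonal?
3, No

The dot product is the sum of products of corresponding components.
v₁·v₂ = (1)*(3) + (-2)*(0) + (-3)*(0) = 3 + 0 + 0 = 3.
Two vectors are orthogonal iff their dot product is 0; here the dot product is 3, so the vectors are not orthogonal.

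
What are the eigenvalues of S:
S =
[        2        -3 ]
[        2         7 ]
λ = 4, 5

Solve det(S - λI) = 0. For a 2×2 matrix the characteristic equation is λ² - (trace)λ + det = 0.
trace(S) = a + d = 2 + 7 = 9.
det(S) = a*d - b*c = (2)*(7) - (-3)*(2) = 14 + 6 = 20.
Characteristic equation: λ² - (9)λ + (20) = 0.
Discriminant = (9)² - 4*(20) = 81 - 80 = 1.
λ = (9 ± √1) / 2 = (9 ± 1) / 2 = 4, 5.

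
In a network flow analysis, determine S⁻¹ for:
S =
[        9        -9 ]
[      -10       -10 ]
det(S) = -180
S⁻¹ =
[     1/18     -1/20 ]
[    -1/18     -1/20 ]

For a 2×2 matrix S = [[a, b], [c, d]] with det(S) ≠ 0, S⁻¹ = (1/det(S)) * [[d, -b], [-c, a]].
det(S) = (9)*(-10) - (-9)*(-10) = -90 - 90 = -180.
S⁻¹ = (1/-180) * [[-10, 9], [10, 9]].
Dividing each entry by -180 and reducing:
S⁻¹ =
[     1/18     -1/20 ]
[    -1/18     -1/20 ]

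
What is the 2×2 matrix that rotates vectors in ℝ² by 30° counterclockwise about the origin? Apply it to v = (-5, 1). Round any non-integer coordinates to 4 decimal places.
R = [[√3/2, -1/2], [1/2, √3/2]]; R·v = (-4.8301, -1.6340)

A counterclockwise rotation by angle θ in ℝ² has matrix R(θ) = [[cos θ, -sin θ], [sin θ, cos θ]].
For θ = 30°: cos θ = √3/2, sin θ = 1/2.
R(30°) = [[√3/2, -1/2], [1/2, √3/2]].
R·v = [√3/2·-5 + (-1/2)·1, 1/2·-5 + √3/2·1] = (-4.8301, -1.6340).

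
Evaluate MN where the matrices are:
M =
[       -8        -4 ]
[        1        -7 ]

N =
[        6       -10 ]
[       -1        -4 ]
MN =
[      -44        96 ]
[       13        18 ]

Matrix multiplication: (MN)[i][j] = sum over k of M[i][k] * N[k][j].
  (MN)[0][0] = (-8)*(6) + (-4)*(-1) = -44
  (MN)[0][1] = (-8)*(-10) + (-4)*(-4) = 96
  (MN)[1][0] = (1)*(6) + (-7)*(-1) = 13
  (MN)[1][1] = (1)*(-10) + (-7)*(-4) = 18
MN =
[      -44        96 ]
[       13        18 ]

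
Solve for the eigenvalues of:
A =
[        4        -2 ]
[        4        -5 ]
λ = -4, 3

Solve det(A - λI) = 0. For a 2×2 matrix the characteristic equation is λ² - (trace)λ + det = 0.
trace(A) = a + d = 4 - 5 = -1.
det(A) = a*d - b*c = (4)*(-5) - (-2)*(4) = -20 + 8 = -12.
Characteristic equation: λ² - (-1)λ + (-12) = 0.
Discriminant = (-1)² - 4*(-12) = 1 + 48 = 49.
λ = (-1 ± √49) / 2 = (-1 ± 7) / 2 = -4, 3.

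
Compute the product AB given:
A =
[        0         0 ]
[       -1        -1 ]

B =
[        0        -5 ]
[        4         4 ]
AB =
[        0         0 ]
[       -4         1 ]

Matrix multiplication: (AB)[i][j] = sum over k of A[i][k] * B[k][j].
  (AB)[0][0] = (0)*(0) + (0)*(4) = 0
  (AB)[0][1] = (0)*(-5) + (0)*(4) = 0
  (AB)[1][0] = (-1)*(0) + (-1)*(4) = -4
  (AB)[1][1] = (-1)*(-5) + (-1)*(4) = 1
AB =
[        0         0 ]
[       -4         1 ]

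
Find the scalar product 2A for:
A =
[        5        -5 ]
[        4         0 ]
2A =
[       10       -10 ]
[        8         0 ]

Scalar multiplication is elementwise: (2A)[i][j] = 2 * A[i][j].
  (2A)[0][0] = 2 * (5) = 10
  (2A)[0][1] = 2 * (-5) = -10
  (2A)[1][0] = 2 * (4) = 8
  (2A)[1][1] = 2 * (0) = 0
2A =
[       10       -10 ]
[        8         0 ]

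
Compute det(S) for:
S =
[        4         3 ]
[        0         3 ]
det(S) = 12

For a 2×2 matrix [[a, b], [c, d]], det = a*d - b*c.
det(S) = (4)*(3) - (3)*(0) = 12 - 0 = 12.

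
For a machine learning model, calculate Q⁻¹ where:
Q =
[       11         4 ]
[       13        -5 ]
det(Q) = -107
Q⁻¹ =
[    5/107     4/107 ]
[   13/107   -11/107 ]

For a 2×2 matrix Q = [[a, b], [c, d]] with det(Q) ≠ 0, Q⁻¹ = (1/det(Q)) * [[d, -b], [-c, a]].
det(Q) = (11)*(-5) - (4)*(13) = -55 - 52 = -107.
Q⁻¹ = (1/-107) * [[-5, -4], [-13, 11]].
Dividing each entry by -107 and reducing:
Q⁻¹ =
[    5/107     4/107 ]
[   13/107   -11/107 ]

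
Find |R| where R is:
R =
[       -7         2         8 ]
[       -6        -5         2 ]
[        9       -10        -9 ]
det(R) = 313

Expand along row 0 (cofactor expansion): det(R) = a*(e*i - f*h) - b*(d*i - f*g) + c*(d*h - e*g), where the 3×3 is [[a, b, c], [d, e, f], [g, h, i]].
Minor M_00 = (-5)*(-9) - (2)*(-10) = 45 + 20 = 65.
Minor M_01 = (-6)*(-9) - (2)*(9) = 54 - 18 = 36.
Minor M_02 = (-6)*(-10) - (-5)*(9) = 60 + 45 = 105.
det(R) = (-7)*(65) - (2)*(36) + (8)*(105) = -455 - 72 + 840 = 313.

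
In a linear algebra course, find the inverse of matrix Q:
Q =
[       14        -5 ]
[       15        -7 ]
det(Q) = -23
Q⁻¹ =
[     7/23     -5/23 ]
[    15/23    -14/23 ]

For a 2×2 matrix Q = [[a, b], [c, d]] with det(Q) ≠ 0, Q⁻¹ = (1/det(Q)) * [[d, -b], [-c, a]].
det(Q) = (14)*(-7) - (-5)*(15) = -98 + 75 = -23.
Q⁻¹ = (1/-23) * [[-7, 5], [-15, 14]].
Dividing each entry by -23 and reducing:
Q⁻¹ =
[     7/23     -5/23 ]
[    15/23    -14/23 ]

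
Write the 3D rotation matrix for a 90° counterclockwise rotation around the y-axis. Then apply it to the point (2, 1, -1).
R = [[0, 0, 1], [0, 1, 0], [-1, 0, 0]]; R·(2, 1, -1) = (-1, 1, -2)

Rotation matrix for 90° around y-axis:
cos(90°) = 0, sin(90°) = 1
R = [[0, 0, 1], [0, 1, 0], [-1, 0, 0]]
Apply to (2, 1, -1): R·[2, 1, -1]ᵀ = (-1, 1, -2)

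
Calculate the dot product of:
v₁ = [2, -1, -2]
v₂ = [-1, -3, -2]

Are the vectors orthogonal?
5, No

The dot product is the sum of products of corresponding components.
v₁·v₂ = (2)*(-1) + (-1)*(-3) + (-2)*(-2) = -2 + 3 + 4 = 5.
Two vectors are orthogonal iff their dot product is 0; here the dot product is 5, so the vectors are not orthogonal.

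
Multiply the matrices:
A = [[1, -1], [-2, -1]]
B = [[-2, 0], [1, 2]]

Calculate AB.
[[-3, -2], [3, -2]]

Each entry (i,j) of AB = sum over k of A[i][k]*B[k][j].
(AB)[0][0] = (1)*(-2) + (-1)*(1) = -3
(AB)[0][1] = (1)*(0) + (-1)*(2) = -2
(AB)[1][0] = (-2)*(-2) + (-1)*(1) = 3
(AB)[1][1] = (-2)*(0) + (-1)*(2) = -2
AB = [[-3, -2], [3, -2]]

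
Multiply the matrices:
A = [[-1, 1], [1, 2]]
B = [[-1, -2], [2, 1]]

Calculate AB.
[[3, 3], [3, 0]]

Each entry (i,j) of AB = sum over k of A[i][k]*B[k][j].
(AB)[0][0] = (-1)*(-1) + (1)*(2) = 3
(AB)[0][1] = (-1)*(-2) + (1)*(1) = 3
(AB)[1][0] = (1)*(-1) + (2)*(2) = 3
(AB)[1][1] = (1)*(-2) + (2)*(1) = 0
AB = [[3, 3], [3, 0]]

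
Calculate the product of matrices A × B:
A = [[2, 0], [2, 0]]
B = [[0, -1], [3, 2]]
[[0, -2], [0, -2]]

Matrix multiplication:
C[0][0] = 2×0 + 0×3 = 0
C[0][1] = 2×-1 + 0×2 = -2
C[1][0] = 2×0 + 0×3 = 0
C[1][1] = 2×-1 + 0×2 = -2
Result: [[0, -2], [0, -2]]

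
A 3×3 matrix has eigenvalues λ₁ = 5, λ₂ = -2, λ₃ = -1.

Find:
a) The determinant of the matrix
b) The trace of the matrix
det = 10, trace = 2

Two standard eigenvalue identities:
- det(A) equals the product of the eigenvalues (counted with multiplicity).
- trace(A) equals the sum of the eigenvalues.
det(A) = (5)*(-2)*(-1) = 10.
trace(A) = 5 - 2 - 1 = 2.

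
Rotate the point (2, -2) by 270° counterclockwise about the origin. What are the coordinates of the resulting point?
(-2, -2)

Rotation matrix R(θ) = [[cos θ, -sin θ], [sin θ, cos θ]]; for θ = 270°:
R = [[0, 1], [-1, 0]]
Result: R × [2, -2]ᵀ = [0·2 + (1)·-2, -1·2 + (0)·-2]ᵀ = (-2, -2)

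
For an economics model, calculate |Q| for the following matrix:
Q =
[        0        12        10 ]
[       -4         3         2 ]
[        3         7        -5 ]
det(Q) = -538

Expand along row 0 (cofactor expansion): det(Q) = a*(e*i - f*h) - b*(d*i - f*g) + c*(d*h - e*g), where the 3×3 is [[a, b, c], [d, e, f], [g, h, i]].
Minor M_00 = (3)*(-5) - (2)*(7) = -15 - 14 = -29.
Minor M_01 = (-4)*(-5) - (2)*(3) = 20 - 6 = 14.
Minor M_02 = (-4)*(7) - (3)*(3) = -28 - 9 = -37.
det(Q) = (0)*(-29) - (12)*(14) + (10)*(-37) = 0 - 168 - 370 = -538.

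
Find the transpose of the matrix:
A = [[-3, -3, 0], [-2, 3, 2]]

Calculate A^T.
[[-3, -2], [-3, 3], [0, 2]]

The transpose sends entry (i,j) to (j,i); rows become columns.
Row 0 of A: [-3, -3, 0] -> column 0 of A^T.
Row 1 of A: [-2, 3, 2] -> column 1 of A^T.
A^T = [[-3, -2], [-3, 3], [0, 2]]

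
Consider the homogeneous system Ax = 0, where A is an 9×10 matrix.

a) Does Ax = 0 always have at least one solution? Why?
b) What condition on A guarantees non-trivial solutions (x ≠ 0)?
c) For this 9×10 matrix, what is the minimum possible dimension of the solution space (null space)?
a) Yes, x = 0 is always a solution. b) When A has linearly dependent columns (rank < n). c) Minimum nullity = 1.

a) x = 0 satisfies A·0 = 0, so the zero vector is always a solution.
b) Non-trivial solutions exist iff the columns of A are linearly dependent, equivalently rank(A) < n (the number of columns).
c) By rank-nullity, rank(A) + nullity(A) = n = 10. Since A has only 9 rows, rank(A) ≤ 9, so nullity(A) ≥ 10 - 9 = 1.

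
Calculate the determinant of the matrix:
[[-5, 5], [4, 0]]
-20

For a 2×2 matrix [[a, b], [c, d]], det = ad - bc
det = (-5)(0) - (5)(4) = 0 - 20 = -20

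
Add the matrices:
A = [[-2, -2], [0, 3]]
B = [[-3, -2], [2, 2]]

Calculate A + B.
[[-5, -4], [2, 5]]

Add corresponding elements:
(-2)+(-3)=-5
(-2)+(-2)=-4
(0)+(2)=2
(3)+(2)=5
A + B = [[-5, -4], [2, 5]]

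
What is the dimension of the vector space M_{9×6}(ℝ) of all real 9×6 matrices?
Dimension = 54

A real 9×6 matrix is determined by its 9·6 = 54 independent entries.
A standard basis is {E_ij : 1 ≤ i ≤ 9, 1 ≤ j ≤ 6}, where E_ij has a 1 in position (i, j) and 0 elsewhere — there are 54 such matrices, and they are linearly independent and span M_{9×6}(ℝ).
Therefore dim(M_{9×6}(ℝ)) = 54.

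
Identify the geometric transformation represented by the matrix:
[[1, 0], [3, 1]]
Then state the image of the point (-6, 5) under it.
vertical shear with factor 3; image of (-6, 5) is (-6, -13)

The matrix [[1, 0], [k, 1]] sends (x, y) to (x, 3x + y), leaving the x-coordinate fixed: a vertical shear.
The matrix [[1, 0], [3, 1]] represents: vertical shear with factor 3.
Applying it to (-6, 5): [1·-6 + 0·5, 3·-6 + 1·5] = (-6, -13).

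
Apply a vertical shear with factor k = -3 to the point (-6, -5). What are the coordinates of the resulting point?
(-6, 13)

Shear matrix for vertical shear with factor k = -3:
[[1, 0], [-3, 1]]
Result: (-6, -5) → (-6, 13)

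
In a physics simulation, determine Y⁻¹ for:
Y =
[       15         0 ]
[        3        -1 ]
det(Y) = -15
Y⁻¹ =
[     1/15         0 ]
[      1/5        -1 ]

For a 2×2 matrix Y = [[a, b], [c, d]] with det(Y) ≠ 0, Y⁻¹ = (1/det(Y)) * [[d, -b], [-c, a]].
det(Y) = (15)*(-1) - (0)*(3) = -15 - 0 = -15.
Y⁻¹ = (1/-15) * [[-1, 0], [-3, 15]].
Dividing each entry by -15 and reducing:
Y⁻¹ =
[     1/15         0 ]
[      1/5        -1 ]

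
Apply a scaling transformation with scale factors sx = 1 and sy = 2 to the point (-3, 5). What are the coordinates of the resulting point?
(-3, 10)

Scaling matrix:
[[1, 0], [0, 2]]
Result: (-3 × 1, 5 × 2) = (-3, 10)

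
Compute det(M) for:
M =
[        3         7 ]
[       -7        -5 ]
det(M) = 34

For a 2×2 matrix [[a, b], [c, d]], det = a*d - b*c.
det(M) = (3)*(-5) - (7)*(-7) = -15 + 49 = 34.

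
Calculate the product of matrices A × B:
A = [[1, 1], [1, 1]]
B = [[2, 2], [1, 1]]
[[3, 3], [3, 3]]

Matrix multiplication:
C[0][0] = 1×2 + 1×1 = 3
C[0][1] = 1×2 + 1×1 = 3
C[1][0] = 1×2 + 1×1 = 3
C[1][1] = 1×2 + 1×1 = 3
Result: [[3, 3], [3, 3]]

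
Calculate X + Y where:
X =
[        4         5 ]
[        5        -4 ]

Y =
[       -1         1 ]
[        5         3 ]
X + Y =
[        3         6 ]
[       10        -1 ]

Matrix addition is elementwise: (X+Y)[i][j] = X[i][j] + Y[i][j].
  (X+Y)[0][0] = (4) + (-1) = 3
  (X+Y)[0][1] = (5) + (1) = 6
  (X+Y)[1][0] = (5) + (5) = 10
  (X+Y)[1][1] = (-4) + (3) = -1
X + Y =
[        3         6 ]
[       10        -1 ]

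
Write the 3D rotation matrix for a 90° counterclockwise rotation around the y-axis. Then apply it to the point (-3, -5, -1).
R = [[0, 0, 1], [0, 1, 0], [-1, 0, 0]]; R·(-3, -5, -1) = (-1, -5, 3)

Rotation matrix for 90° around y-axis:
cos(90°) = 0, sin(90°) = 1
R = [[0, 0, 1], [0, 1, 0], [-1, 0, 0]]
Apply to (-3, -5, -1): R·[-3, -5, -1]ᵀ = (-1, -5, 3)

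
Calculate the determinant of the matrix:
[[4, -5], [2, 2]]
18

For a 2×2 matrix [[a, b], [c, d]], det = ad - bc
det = (4)(2) - (-5)(2) = 8 - -10 = 18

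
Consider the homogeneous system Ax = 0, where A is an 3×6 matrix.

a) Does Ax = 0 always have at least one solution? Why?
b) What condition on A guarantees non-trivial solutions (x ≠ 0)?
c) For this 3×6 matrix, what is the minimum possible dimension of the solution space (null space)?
a) Yes, x = 0 is always a solution. b) When A has linearly dependent columns (rank < n). c) Minimum nullity = 3.

a) x = 0 satisfies A·0 = 0, so the zero vector is always a solution.
b) Non-trivial solutions exist iff the columns of A are linearly dependent, equivalently rank(A) < n (the number of columns).
c) By rank-nullity, rank(A) + nullity(A) = n = 6. Since A has only 3 rows, rank(A) ≤ 3, so nullity(A) ≥ 6 - 3 = 3.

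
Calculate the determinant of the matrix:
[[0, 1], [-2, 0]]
2

For a 2×2 matrix [[a, b], [c, d]], det = ad - bc
det = (0)(0) - (1)(-2) = 0 - -2 = 2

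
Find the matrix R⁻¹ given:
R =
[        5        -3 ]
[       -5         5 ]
det(R) = 10
R⁻¹ =
[      1/2      3/10 ]
[      1/2       1/2 ]

For a 2×2 matrix R = [[a, b], [c, d]] with det(R) ≠ 0, R⁻¹ = (1/det(R)) * [[d, -b], [-c, a]].
det(R) = (5)*(5) - (-3)*(-5) = 25 - 15 = 10.
R⁻¹ = (1/10) * [[5, 3], [5, 5]].
Dividing each entry by 10 and reducing:
R⁻¹ =
[      1/2      3/10 ]
[      1/2       1/2 ]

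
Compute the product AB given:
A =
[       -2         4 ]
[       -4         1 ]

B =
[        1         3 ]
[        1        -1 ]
AB =
[        2       -10 ]
[       -3       -13 ]

Matrix multiplication: (AB)[i][j] = sum over k of A[i][k] * B[k][j].
  (AB)[0][0] = (-2)*(1) + (4)*(1) = 2
  (AB)[0][1] = (-2)*(3) + (4)*(-1) = -10
  (AB)[1][0] = (-4)*(1) + (1)*(1) = -3
  (AB)[1][1] = (-4)*(3) + (1)*(-1) = -13
AB =
[        2       -10 ]
[       -3       -13 ]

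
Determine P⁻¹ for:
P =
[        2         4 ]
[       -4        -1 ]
det(P) = 14
P⁻¹ =
[    -1/14      -2/7 ]
[      2/7       1/7 ]

For a 2×2 matrix P = [[a, b], [c, d]] with det(P) ≠ 0, P⁻¹ = (1/det(P)) * [[d, -b], [-c, a]].
det(P) = (2)*(-1) - (4)*(-4) = -2 + 16 = 14.
P⁻¹ = (1/14) * [[-1, -4], [4, 2]].
Dividing each entry by 14 and reducing:
P⁻¹ =
[    -1/14      -2/7 ]
[      2/7       1/7 ]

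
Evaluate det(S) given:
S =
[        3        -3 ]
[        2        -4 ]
det(S) = -6

For a 2×2 matrix [[a, b], [c, d]], det = a*d - b*c.
det(S) = (3)*(-4) - (-3)*(2) = -12 + 6 = -6.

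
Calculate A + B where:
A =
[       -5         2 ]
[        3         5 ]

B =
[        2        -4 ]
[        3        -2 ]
A + B =
[       -3        -2 ]
[        6         3 ]

Matrix addition is elementwise: (A+B)[i][j] = A[i][j] + B[i][j].
  (A+B)[0][0] = (-5) + (2) = -3
  (A+B)[0][1] = (2) + (-4) = -2
  (A+B)[1][0] = (3) + (3) = 6
  (A+B)[1][1] = (5) + (-2) = 3
A + B =
[       -3        -2 ]
[        6         3 ]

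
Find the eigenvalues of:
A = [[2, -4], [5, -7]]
λ = -3, -2

Solve det(A - λI) = 0. For a 2×2 matrix this is λ² - (trace)λ + det = 0.
trace(A) = 2 - 7 = -5.
det(A) = (2)*(-7) - (-4)*(5) = -14 + 20 = 6.
Characteristic equation: λ² - (-5)λ + (6) = 0.
Discriminant: (-5)² - 4*(6) = 25 - 24 = 1.
Roots: λ = (-5 ± √1) / 2 = -3, -2.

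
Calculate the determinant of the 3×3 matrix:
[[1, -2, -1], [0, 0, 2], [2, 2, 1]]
-12

Expansion along first row:
det = 1·det([[0,2],[2,1]]) - -2·det([[0,2],[2,1]]) + -1·det([[0,0],[2,2]])
    = 1·(0·1 - 2·2) - -2·(0·1 - 2·2) + -1·(0·2 - 0·2)
    = 1·-4 - -2·-4 + -1·0
    = -4 + -8 + 0 = -12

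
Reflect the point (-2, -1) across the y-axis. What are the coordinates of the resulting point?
(2, -1)

Reflection across y-axis: (-2, -1) → (2, -1)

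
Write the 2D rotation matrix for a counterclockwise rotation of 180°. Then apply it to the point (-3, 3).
R = [[-1, 0], [0, -1]]; R·(-3, 3) = (3, -3)

Rotation matrix formula: R(θ) = [[cos θ, -sin θ], [sin θ, cos θ]]
For θ = 180°:
cos(180°) = -1
sin(180°) = 0
R = [[-1, 0], [0, -1]]
Apply to (-3, 3): [-1·-3 + (0)·3, 0·-3 + -1·3] = (3, -3)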